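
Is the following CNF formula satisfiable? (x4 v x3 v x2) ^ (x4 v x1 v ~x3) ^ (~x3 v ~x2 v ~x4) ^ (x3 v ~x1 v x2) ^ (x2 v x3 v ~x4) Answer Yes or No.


Check all 16 possible truth assignments.
Number of satisfying assignments found: 8.
The formula is satisfiable.

Yes


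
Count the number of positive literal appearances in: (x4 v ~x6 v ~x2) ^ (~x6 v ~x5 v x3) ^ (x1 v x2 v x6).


Scan each clause for unnegated literals.
Clause 1: 1 positive; Clause 2: 1 positive; Clause 3: 3 positive.
Total positive literal occurrences = 5.

5


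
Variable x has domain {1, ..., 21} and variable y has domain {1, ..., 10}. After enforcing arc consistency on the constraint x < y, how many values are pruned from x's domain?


For the constraint x < y, x needs a supporting value in y's domain.
x can be at most 9 (one less than y's maximum).
Valid x values from domain: 9 out of 21.
Pruned = 21 - 9 = 12.

12


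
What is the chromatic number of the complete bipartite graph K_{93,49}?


K_{93,49} is bipartite by definition: the two parts are independent sets, with every edge crossing between them.
Color all vertices in one part with color 1 and all vertices in the other part with color 2.
Since the graph has at least one edge, one color does not suffice.
Chromatic number = 2.

2


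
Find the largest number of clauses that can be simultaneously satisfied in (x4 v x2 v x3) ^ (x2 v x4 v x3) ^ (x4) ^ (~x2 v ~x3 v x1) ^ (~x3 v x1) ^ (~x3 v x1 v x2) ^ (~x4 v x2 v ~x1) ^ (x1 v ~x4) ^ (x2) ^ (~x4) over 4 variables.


Enumerate all 16 truth assignments.
For each, count how many of the 10 clauses are satisfied.
The formula is not fully satisfiable, so the maximum is below 10.
Maximum simultaneously satisfiable clauses = 9.

9


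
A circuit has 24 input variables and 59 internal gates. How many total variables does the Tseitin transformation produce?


The Tseitin transformation introduces one auxiliary variable per gate.
Total variables = inputs + gates = 24 + 59 = 83.

83


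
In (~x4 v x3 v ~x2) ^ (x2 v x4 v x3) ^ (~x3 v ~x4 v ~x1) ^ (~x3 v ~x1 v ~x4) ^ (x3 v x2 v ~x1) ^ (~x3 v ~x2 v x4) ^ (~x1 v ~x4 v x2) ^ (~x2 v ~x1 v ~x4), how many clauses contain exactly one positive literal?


A definite clause has exactly one positive literal.
Clause 1: 1 positive -> definite
Clause 2: 3 positive -> not definite
Clause 3: 0 positive -> not definite
Clause 4: 0 positive -> not definite
Clause 5: 2 positive -> not definite
Clause 6: 1 positive -> definite
Clause 7: 1 positive -> definite
Clause 8: 0 positive -> not definite
Definite clause count = 3.

3


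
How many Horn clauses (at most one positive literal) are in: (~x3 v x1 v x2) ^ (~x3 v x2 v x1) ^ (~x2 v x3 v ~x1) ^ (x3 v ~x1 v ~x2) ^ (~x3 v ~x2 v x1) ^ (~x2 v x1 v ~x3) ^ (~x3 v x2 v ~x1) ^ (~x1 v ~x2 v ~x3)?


A Horn clause has at most one positive literal.
Clause 1: 2 positive lit(s) -> not Horn
Clause 2: 2 positive lit(s) -> not Horn
Clause 3: 1 positive lit(s) -> Horn
Clause 4: 1 positive lit(s) -> Horn
Clause 5: 1 positive lit(s) -> Horn
Clause 6: 1 positive lit(s) -> Horn
Clause 7: 1 positive lit(s) -> Horn
Clause 8: 0 positive lit(s) -> Horn
Total Horn clauses = 6.

6


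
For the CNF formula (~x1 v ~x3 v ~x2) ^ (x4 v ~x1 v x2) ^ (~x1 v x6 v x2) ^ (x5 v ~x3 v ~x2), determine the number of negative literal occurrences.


Scan each clause for negated literals.
Clause 1: 3 negative; Clause 2: 1 negative; Clause 3: 1 negative; Clause 4: 2 negative.
Total negative literal occurrences = 7.

7


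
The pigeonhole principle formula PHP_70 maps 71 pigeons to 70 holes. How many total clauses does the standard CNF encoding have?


The PHP encoding has two parts:
1) At-least-one-hole clauses: 71 (one per pigeon, each with 70 literals).
2) At-most-one-pigeon-per-hole clauses: 70 holes * C(71,2) = 70 * 2485 = 173950.
Total clauses = 71 + 173950 = 174021.

174021


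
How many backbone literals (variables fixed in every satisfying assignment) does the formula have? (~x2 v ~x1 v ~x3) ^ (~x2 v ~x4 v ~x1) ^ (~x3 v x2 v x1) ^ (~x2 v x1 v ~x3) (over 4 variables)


Find all satisfying assignments: 9 model(s).
Check which variables have the same value in every model.
No variable is fixed across all models.
Backbone size = 0.

0


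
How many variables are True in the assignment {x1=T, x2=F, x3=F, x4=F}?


The weight is the number of variables assigned True.
True variables: x1.
Weight = 1.

1


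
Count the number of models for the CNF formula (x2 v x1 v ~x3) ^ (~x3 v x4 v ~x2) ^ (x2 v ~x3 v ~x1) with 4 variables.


Enumerate all 16 truth assignments over 4 variables.
Test each against every clause.
Satisfying assignments found: 10.

10


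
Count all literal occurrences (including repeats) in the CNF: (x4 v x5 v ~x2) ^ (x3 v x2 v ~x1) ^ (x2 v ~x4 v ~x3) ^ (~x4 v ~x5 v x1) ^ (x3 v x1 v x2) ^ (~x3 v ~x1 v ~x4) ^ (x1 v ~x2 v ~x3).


Clause lengths: 3, 3, 3, 3, 3, 3, 3.
Sum = 3 + 3 + 3 + 3 + 3 + 3 + 3 = 21.

21


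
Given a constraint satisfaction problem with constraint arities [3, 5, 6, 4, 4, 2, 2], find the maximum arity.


The arities are: 3, 5, 6, 4, 4, 2, 2.
Scan for the maximum value.
Maximum arity = 6.

6


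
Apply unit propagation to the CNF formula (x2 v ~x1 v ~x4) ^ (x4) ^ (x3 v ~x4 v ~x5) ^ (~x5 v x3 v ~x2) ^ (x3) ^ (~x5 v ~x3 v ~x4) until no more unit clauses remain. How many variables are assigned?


Unit propagation repeatedly assigns the literal in any unit clause, then simplifies.
Assignments in order: x4 = T, x3 = T, x5 = F.
No further unit clauses remain.
Total variables assigned = 3.

3


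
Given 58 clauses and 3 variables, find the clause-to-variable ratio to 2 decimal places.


Clause-to-variable ratio = clauses / variables.
58 / 3 = 19.33.

19.33


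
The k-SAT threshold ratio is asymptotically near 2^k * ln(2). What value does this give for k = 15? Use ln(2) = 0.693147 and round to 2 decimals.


Using the asymptotic formula: threshold ~ 2^k * ln(2).
2^15 = 32768.
32768 * 0.693147 = 22713.04.

22713.04


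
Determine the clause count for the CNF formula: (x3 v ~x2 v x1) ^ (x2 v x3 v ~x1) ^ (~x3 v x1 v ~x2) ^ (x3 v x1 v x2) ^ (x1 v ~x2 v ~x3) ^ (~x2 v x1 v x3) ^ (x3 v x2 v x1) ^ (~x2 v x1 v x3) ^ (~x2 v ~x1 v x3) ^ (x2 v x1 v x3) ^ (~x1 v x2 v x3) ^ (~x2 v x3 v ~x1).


Each group enclosed in parentheses joined by ^ is one clause.
Counting the conjuncts: 12 clauses.

12


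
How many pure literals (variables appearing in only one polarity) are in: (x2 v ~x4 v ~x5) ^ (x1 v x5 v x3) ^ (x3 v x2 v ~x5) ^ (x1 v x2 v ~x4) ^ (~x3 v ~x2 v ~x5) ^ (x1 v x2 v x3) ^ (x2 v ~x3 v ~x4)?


A pure literal appears in only one polarity across all clauses.
Pure literals: x1 (positive only), x4 (negative only).
Count = 2.

2


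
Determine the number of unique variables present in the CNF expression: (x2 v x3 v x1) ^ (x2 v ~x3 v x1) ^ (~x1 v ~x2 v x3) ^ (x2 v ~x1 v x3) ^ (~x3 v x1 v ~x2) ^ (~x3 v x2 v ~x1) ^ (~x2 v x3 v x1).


Identify each distinct variable in the formula.
Variables found: x1, x2, x3.
Total distinct variables = 3.

3


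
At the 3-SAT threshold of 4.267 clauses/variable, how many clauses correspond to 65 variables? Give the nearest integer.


The 3-SAT phase transition occurs at approximately 4.267 clauses per variable.
m = 4.267 * 65 = 277.355.
Rounded to nearest integer: 277.

277


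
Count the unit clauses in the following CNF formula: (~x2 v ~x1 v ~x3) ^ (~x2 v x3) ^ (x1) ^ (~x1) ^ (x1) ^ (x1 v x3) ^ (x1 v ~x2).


A unit clause contains exactly one literal.
Unit clauses found: (x1), (~x1), (x1).
Count = 3.

3


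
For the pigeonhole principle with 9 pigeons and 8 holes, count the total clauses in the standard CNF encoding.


The PHP encoding has two parts:
1) At-least-one-hole clauses: 9 (one per pigeon, each with 8 literals).
2) At-most-one-pigeon-per-hole clauses: 8 holes * C(9,2) = 8 * 36 = 288.
Total clauses = 9 + 288 = 297.

297


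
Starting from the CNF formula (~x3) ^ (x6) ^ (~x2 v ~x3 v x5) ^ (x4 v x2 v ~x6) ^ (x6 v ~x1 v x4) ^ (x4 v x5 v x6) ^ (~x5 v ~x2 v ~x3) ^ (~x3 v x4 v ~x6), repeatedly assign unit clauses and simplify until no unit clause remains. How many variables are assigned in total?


Unit propagation repeatedly assigns the literal in any unit clause, then simplifies.
Assignments in order: x3 = F, x6 = T.
No further unit clauses remain.
Total variables assigned = 2.

2


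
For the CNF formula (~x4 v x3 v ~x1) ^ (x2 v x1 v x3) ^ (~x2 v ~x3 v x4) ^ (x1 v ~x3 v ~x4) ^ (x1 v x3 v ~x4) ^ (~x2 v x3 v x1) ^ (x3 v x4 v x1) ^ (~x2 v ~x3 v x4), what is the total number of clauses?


Each group enclosed in parentheses joined by ^ is one clause.
Counting the conjuncts: 8 clauses.

8


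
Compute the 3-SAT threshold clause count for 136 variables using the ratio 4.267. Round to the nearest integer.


The 3-SAT phase transition occurs at approximately 4.267 clauses per variable.
m = 4.267 * 136 = 580.312.
Rounded to nearest integer: 580.

580


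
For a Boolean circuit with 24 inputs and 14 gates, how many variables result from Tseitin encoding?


The Tseitin transformation introduces one auxiliary variable per gate.
Total variables = inputs + gates = 24 + 14 = 38.

38


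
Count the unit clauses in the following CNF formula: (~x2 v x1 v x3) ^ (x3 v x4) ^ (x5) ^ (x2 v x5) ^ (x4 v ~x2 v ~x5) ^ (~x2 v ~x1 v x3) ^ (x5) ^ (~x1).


A unit clause contains exactly one literal.
Unit clauses found: (x5), (x5), (~x1).
Count = 3.

3


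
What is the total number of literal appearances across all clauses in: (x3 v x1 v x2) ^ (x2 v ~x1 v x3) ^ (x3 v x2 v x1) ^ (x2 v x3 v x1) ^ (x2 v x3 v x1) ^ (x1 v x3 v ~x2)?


Clause lengths: 3, 3, 3, 3, 3, 3.
Sum = 3 + 3 + 3 + 3 + 3 + 3 = 18.

18


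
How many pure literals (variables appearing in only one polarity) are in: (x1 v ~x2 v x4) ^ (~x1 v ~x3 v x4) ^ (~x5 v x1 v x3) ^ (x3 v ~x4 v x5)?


A pure literal appears in only one polarity across all clauses.
Pure literals: x2 (negative only).
Count = 1.

1


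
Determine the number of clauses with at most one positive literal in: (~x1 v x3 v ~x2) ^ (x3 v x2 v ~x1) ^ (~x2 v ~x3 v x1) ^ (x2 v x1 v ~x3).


A Horn clause has at most one positive literal.
Clause 1: 1 positive lit(s) -> Horn
Clause 2: 2 positive lit(s) -> not Horn
Clause 3: 1 positive lit(s) -> Horn
Clause 4: 2 positive lit(s) -> not Horn
Total Horn clauses = 2.

2


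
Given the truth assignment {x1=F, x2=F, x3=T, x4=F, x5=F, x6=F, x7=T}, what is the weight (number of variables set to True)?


The weight is the number of variables assigned True.
True variables: x3, x7.
Weight = 2.

2


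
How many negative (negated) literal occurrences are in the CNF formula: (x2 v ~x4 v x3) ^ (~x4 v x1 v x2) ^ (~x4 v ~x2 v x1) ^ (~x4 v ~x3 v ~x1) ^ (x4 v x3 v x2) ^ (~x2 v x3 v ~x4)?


Scan each clause for negated literals.
Clause 1: 1 negative; Clause 2: 1 negative; Clause 3: 2 negative; Clause 4: 3 negative; Clause 5: 0 negative; Clause 6: 2 negative.
Total negative literal occurrences = 9.

9


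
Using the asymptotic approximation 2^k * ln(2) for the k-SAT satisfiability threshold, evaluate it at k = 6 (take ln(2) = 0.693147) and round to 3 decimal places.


Using the asymptotic formula: threshold ~ 2^k * ln(2).
2^6 = 64.
64 * 0.693147 = 44.361.

44.361


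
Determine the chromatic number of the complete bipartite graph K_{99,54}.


K_{99,54} is bipartite by definition: the two parts are independent sets, with every edge crossing between them.
Color all vertices in one part with color 1 and all vertices in the other part with color 2.
Since the graph has at least one edge, one color does not suffice.
Chromatic number = 2.

2


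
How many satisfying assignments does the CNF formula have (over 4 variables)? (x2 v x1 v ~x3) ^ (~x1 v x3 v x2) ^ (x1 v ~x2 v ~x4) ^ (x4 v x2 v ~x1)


Enumerate all 16 truth assignments over 4 variables.
Test each against every clause.
Satisfying assignments found: 9.

9


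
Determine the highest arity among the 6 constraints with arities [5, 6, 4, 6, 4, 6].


The arities are: 5, 6, 4, 6, 4, 6.
Scan for the maximum value.
Maximum arity = 6.

6


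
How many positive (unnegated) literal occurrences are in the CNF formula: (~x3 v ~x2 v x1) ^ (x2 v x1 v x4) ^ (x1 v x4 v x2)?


Scan each clause for unnegated literals.
Clause 1: 1 positive; Clause 2: 3 positive; Clause 3: 3 positive.
Total positive literal occurrences = 7.

7


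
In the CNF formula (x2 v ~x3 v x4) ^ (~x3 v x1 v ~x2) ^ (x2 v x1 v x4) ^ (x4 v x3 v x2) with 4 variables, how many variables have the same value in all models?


Find all satisfying assignments: 10 model(s).
Check which variables have the same value in every model.
No variable is fixed across all models.
Backbone size = 0.

0


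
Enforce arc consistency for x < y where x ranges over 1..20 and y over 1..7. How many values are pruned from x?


For the constraint x < y, x needs a supporting value in y's domain.
x can be at most 6 (one less than y's maximum).
Valid x values from domain: 6 out of 20.
Pruned = 20 - 6 = 14.

14


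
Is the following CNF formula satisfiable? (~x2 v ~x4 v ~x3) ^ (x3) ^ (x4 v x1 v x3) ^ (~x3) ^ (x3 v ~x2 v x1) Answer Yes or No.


Check all 16 possible truth assignments.
Number of satisfying assignments found: 0.
The formula is unsatisfiable.

No


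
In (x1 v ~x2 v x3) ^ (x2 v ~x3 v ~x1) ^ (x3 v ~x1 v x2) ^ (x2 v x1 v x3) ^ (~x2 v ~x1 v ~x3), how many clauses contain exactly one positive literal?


A definite clause has exactly one positive literal.
Clause 1: 2 positive -> not definite
Clause 2: 1 positive -> definite
Clause 3: 2 positive -> not definite
Clause 4: 3 positive -> not definite
Clause 5: 0 positive -> not definite
Definite clause count = 1.

1


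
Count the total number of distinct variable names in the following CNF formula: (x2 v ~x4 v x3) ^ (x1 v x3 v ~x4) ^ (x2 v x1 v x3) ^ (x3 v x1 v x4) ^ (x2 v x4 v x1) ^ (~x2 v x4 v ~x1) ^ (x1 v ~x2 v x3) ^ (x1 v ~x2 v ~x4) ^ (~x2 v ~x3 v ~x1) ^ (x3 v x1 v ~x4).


Identify each distinct variable in the formula.
Variables found: x1, x2, x3, x4.
Total distinct variables = 4.

4


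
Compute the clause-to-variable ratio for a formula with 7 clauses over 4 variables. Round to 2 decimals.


Clause-to-variable ratio = clauses / variables.
7 / 4 = 1.75.

1.75


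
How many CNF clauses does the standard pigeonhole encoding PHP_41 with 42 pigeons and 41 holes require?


The PHP encoding has two parts:
1) At-least-one-hole clauses: 42 (one per pigeon, each with 41 literals).
2) At-most-one-pigeon-per-hole clauses: 41 holes * C(42,2) = 41 * 861 = 35301.
Total clauses = 42 + 35301 = 35343.

35343


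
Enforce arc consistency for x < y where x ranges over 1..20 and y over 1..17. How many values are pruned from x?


For the constraint x < y, x needs a supporting value in y's domain.
x can be at most 16 (one less than y's maximum).
Valid x values from domain: 16 out of 20.
Pruned = 20 - 16 = 4.

4


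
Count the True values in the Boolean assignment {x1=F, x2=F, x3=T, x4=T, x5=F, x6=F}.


The weight is the number of variables assigned True.
True variables: x3, x4.
Weight = 2.

2


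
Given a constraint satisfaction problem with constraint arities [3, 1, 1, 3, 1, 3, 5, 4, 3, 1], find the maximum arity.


The arities are: 3, 1, 1, 3, 1, 3, 5, 4, 3, 1.
Scan for the maximum value.
Maximum arity = 5.

5


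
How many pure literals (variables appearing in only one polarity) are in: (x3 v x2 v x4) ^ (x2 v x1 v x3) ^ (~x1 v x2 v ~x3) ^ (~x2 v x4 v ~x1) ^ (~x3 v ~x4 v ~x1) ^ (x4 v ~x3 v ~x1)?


A pure literal appears in only one polarity across all clauses.
No pure literals found.
Count = 0.

0


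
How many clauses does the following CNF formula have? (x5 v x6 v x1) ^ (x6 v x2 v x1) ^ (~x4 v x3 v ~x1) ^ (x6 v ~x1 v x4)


Each group enclosed in parentheses joined by ^ is one clause.
Counting the conjuncts: 4 clauses.

4


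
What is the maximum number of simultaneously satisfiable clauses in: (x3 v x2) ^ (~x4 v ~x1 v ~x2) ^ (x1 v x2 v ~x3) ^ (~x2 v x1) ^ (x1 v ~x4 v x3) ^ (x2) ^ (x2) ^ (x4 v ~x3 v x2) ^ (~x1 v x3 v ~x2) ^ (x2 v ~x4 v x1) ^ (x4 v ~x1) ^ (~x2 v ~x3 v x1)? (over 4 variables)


Enumerate all 16 truth assignments.
For each, count how many of the 12 clauses are satisfied.
The formula is not fully satisfiable, so the maximum is below 12.
Maximum simultaneously satisfiable clauses = 11.

11


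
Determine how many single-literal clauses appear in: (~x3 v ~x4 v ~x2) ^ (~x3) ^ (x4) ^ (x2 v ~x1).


A unit clause contains exactly one literal.
Unit clauses found: (~x3), (x4).
Count = 2.

2


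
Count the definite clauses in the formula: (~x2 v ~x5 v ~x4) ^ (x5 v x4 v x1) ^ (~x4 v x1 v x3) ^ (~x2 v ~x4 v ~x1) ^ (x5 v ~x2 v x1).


A definite clause has exactly one positive literal.
Clause 1: 0 positive -> not definite
Clause 2: 3 positive -> not definite
Clause 3: 2 positive -> not definite
Clause 4: 0 positive -> not definite
Clause 5: 2 positive -> not definite
Definite clause count = 0.

0


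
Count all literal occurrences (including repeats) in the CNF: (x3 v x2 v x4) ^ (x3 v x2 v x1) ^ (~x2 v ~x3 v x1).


Clause lengths: 3, 3, 3.
Sum = 3 + 3 + 3 = 9.

9


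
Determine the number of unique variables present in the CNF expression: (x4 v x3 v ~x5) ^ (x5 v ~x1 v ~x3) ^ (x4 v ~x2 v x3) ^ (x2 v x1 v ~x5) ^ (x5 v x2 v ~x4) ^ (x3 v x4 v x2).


Identify each distinct variable in the formula.
Variables found: x1, x2, x3, x4, x5.
Total distinct variables = 5.

5


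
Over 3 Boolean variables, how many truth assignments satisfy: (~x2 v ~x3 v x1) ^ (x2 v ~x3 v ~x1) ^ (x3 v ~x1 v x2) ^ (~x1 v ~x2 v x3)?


Enumerate all 8 truth assignments over 3 variables.
Test each against every clause.
Satisfying assignments found: 4.

4


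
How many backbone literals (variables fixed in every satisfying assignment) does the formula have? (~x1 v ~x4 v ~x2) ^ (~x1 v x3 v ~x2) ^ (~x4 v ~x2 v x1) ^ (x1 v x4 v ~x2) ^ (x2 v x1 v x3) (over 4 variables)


Find all satisfying assignments: 7 model(s).
Check which variables have the same value in every model.
No variable is fixed across all models.
Backbone size = 0.

0


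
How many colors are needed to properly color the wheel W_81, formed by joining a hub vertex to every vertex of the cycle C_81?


W_81 consists of the cycle C_81 together with a hub vertex adjacent to every cycle vertex.
The cycle C_81 needs 3 colors (odd cycle -> 3).
The hub is adjacent to every cycle vertex, so it must receive a new color distinct from all of them.
Chromatic number = 3 + 1 = 4.

4


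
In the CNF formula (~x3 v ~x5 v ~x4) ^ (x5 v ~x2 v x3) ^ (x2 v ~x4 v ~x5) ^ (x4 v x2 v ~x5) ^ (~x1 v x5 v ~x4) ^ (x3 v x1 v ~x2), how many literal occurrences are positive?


Scan each clause for unnegated literals.
Clause 1: 0 positive; Clause 2: 2 positive; Clause 3: 1 positive; Clause 4: 2 positive; Clause 5: 1 positive; Clause 6: 2 positive.
Total positive literal occurrences = 8.

8


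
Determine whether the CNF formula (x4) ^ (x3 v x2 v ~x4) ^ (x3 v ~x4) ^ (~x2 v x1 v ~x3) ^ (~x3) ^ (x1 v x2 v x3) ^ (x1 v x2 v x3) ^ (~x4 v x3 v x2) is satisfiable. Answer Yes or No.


Check all 16 possible truth assignments.
Number of satisfying assignments found: 0.
The formula is unsatisfiable.

No


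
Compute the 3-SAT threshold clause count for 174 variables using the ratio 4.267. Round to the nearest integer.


The 3-SAT phase transition occurs at approximately 4.267 clauses per variable.
m = 4.267 * 174 = 742.458.
Rounded to nearest integer: 742.

742


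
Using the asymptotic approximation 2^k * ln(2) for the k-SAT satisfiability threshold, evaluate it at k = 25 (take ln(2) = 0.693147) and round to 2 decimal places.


Using the asymptotic formula: threshold ~ 2^k * ln(2).
2^25 = 33554432.
33554432 * 0.693147 = 23258153.88.

23258153.88


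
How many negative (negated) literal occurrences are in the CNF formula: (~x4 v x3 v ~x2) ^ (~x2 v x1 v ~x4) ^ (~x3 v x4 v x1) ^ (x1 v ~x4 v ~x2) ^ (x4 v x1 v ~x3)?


Scan each clause for negated literals.
Clause 1: 2 negative; Clause 2: 2 negative; Clause 3: 1 negative; Clause 4: 2 negative; Clause 5: 1 negative.
Total negative literal occurrences = 8.

8


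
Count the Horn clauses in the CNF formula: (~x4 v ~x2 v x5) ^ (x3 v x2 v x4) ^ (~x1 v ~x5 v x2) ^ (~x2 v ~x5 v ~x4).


A Horn clause has at most one positive literal.
Clause 1: 1 positive lit(s) -> Horn
Clause 2: 3 positive lit(s) -> not Horn
Clause 3: 1 positive lit(s) -> Horn
Clause 4: 0 positive lit(s) -> Horn
Total Horn clauses = 3.

3


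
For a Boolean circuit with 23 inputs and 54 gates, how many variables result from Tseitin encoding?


The Tseitin transformation introduces one auxiliary variable per gate.
Total variables = inputs + gates = 23 + 54 = 77.

77


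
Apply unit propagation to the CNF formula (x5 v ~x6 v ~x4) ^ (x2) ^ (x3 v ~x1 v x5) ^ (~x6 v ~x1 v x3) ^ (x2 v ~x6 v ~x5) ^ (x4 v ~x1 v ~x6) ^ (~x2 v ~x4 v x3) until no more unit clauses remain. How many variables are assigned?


Unit propagation repeatedly assigns the literal in any unit clause, then simplifies.
Assignments in order: x2 = T.
No further unit clauses remain.
Total variables assigned = 1.

1


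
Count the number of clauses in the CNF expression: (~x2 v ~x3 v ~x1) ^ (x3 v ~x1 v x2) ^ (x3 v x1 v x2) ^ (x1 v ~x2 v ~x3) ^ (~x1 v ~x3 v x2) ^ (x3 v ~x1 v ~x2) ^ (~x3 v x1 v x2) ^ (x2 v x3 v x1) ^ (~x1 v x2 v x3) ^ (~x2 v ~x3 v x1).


Each group enclosed in parentheses joined by ^ is one clause.
Counting the conjuncts: 10 clauses.

10


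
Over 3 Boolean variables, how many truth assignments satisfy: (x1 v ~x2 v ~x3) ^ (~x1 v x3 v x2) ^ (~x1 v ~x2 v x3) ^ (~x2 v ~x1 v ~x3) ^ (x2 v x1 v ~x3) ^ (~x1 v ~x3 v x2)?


Enumerate all 8 truth assignments over 3 variables.
Test each against every clause.
Satisfying assignments found: 2.

2


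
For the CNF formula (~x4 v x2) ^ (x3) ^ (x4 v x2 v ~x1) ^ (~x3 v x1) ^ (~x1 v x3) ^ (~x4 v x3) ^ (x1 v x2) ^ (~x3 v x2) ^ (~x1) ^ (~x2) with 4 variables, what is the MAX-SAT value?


Enumerate all 16 truth assignments.
For each, count how many of the 10 clauses are satisfied.
The formula is not fully satisfiable, so the maximum is below 10.
Maximum simultaneously satisfiable clauses = 8.

8


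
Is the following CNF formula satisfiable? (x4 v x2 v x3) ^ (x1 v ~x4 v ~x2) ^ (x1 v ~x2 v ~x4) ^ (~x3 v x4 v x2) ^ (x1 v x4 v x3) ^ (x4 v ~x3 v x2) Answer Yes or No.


Check all 16 possible truth assignments.
Number of satisfying assignments found: 9.
The formula is satisfiable.

Yes


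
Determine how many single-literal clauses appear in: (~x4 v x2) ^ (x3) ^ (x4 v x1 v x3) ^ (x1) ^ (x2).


A unit clause contains exactly one literal.
Unit clauses found: (x3), (x1), (x2).
Count = 3.

3


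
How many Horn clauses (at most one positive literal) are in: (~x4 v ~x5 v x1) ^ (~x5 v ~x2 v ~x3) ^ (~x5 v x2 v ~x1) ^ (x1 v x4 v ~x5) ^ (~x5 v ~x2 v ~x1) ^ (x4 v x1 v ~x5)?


A Horn clause has at most one positive literal.
Clause 1: 1 positive lit(s) -> Horn
Clause 2: 0 positive lit(s) -> Horn
Clause 3: 1 positive lit(s) -> Horn
Clause 4: 2 positive lit(s) -> not Horn
Clause 5: 0 positive lit(s) -> Horn
Clause 6: 2 positive lit(s) -> not Horn
Total Horn clauses = 4.

4


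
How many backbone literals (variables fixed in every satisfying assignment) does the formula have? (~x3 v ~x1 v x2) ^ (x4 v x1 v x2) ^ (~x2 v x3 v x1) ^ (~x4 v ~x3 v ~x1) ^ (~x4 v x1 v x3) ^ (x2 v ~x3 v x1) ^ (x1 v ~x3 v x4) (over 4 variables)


Find all satisfying assignments: 6 model(s).
Check which variables have the same value in every model.
No variable is fixed across all models.
Backbone size = 0.

0


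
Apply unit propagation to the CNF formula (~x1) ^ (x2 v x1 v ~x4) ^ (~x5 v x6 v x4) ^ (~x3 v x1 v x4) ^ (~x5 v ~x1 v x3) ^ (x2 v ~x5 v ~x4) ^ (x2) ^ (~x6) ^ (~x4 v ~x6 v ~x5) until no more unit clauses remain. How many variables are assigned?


Unit propagation repeatedly assigns the literal in any unit clause, then simplifies.
Assignments in order: x1 = F, x2 = T, x6 = F.
No further unit clauses remain.
Total variables assigned = 3.

3


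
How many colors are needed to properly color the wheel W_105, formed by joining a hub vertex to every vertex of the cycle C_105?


W_105 consists of the cycle C_105 together with a hub vertex adjacent to every cycle vertex.
The cycle C_105 needs 3 colors (odd cycle -> 3).
The hub is adjacent to every cycle vertex, so it must receive a new color distinct from all of them.
Chromatic number = 3 + 1 = 4.

4


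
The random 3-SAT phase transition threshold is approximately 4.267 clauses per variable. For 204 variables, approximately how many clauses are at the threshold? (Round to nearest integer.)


The 3-SAT phase transition occurs at approximately 4.267 clauses per variable.
m = 4.267 * 204 = 870.468.
Rounded to nearest integer: 870.

870


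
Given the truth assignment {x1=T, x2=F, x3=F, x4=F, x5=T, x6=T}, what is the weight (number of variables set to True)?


The weight is the number of variables assigned True.
True variables: x1, x5, x6.
Weight = 3.

3


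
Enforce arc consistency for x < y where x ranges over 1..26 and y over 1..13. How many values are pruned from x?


For the constraint x < y, x needs a supporting value in y's domain.
x can be at most 12 (one less than y's maximum).
Valid x values from domain: 12 out of 26.
Pruned = 26 - 12 = 14.

14


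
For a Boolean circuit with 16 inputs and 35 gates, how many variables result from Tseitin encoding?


The Tseitin transformation introduces one auxiliary variable per gate.
Total variables = inputs + gates = 16 + 35 = 51.

51


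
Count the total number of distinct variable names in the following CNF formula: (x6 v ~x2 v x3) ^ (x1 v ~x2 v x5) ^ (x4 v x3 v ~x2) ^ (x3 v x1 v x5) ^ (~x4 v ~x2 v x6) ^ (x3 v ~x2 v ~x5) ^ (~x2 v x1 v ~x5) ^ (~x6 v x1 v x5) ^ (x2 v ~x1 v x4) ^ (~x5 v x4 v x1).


Identify each distinct variable in the formula.
Variables found: x1, x2, x3, x4, x5, x6.
Total distinct variables = 6.

6


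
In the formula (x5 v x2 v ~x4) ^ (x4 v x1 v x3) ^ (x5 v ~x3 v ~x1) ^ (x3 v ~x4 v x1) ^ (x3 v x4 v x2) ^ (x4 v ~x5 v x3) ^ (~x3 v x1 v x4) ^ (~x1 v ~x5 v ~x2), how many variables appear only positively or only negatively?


A pure literal appears in only one polarity across all clauses.
No pure literals found.
Count = 0.

0


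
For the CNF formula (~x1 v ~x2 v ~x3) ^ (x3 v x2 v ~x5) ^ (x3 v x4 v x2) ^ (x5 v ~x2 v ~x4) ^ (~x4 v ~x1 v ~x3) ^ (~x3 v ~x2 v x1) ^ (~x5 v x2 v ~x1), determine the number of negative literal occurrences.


Scan each clause for negated literals.
Clause 1: 3 negative; Clause 2: 1 negative; Clause 3: 0 negative; Clause 4: 2 negative; Clause 5: 3 negative; Clause 6: 2 negative; Clause 7: 2 negative.
Total negative literal occurrences = 13.

13


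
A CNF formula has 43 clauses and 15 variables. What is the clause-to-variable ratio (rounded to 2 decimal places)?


Clause-to-variable ratio = clauses / variables.
43 / 15 = 2.87.

2.87


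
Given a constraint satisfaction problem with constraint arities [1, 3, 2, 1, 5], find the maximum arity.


The arities are: 1, 3, 2, 1, 5.
Scan for the maximum value.
Maximum arity = 5.

5


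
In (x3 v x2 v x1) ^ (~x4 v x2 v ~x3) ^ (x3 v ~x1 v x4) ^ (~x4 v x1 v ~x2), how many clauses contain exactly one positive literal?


A definite clause has exactly one positive literal.
Clause 1: 3 positive -> not definite
Clause 2: 1 positive -> definite
Clause 3: 2 positive -> not definite
Clause 4: 1 positive -> definite
Definite clause count = 2.

2


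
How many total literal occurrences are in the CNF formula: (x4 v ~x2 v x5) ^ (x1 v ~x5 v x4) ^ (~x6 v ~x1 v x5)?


Clause lengths: 3, 3, 3.
Sum = 3 + 3 + 3 = 9.

9


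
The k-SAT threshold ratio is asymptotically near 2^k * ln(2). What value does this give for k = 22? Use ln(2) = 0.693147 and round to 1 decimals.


Using the asymptotic formula: threshold ~ 2^k * ln(2).
2^22 = 4194304.
4194304 * 0.693147 = 2907269.2.

2907269.2


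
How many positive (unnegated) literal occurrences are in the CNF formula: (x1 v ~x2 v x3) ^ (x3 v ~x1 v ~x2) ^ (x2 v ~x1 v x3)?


Scan each clause for unnegated literals.
Clause 1: 2 positive; Clause 2: 1 positive; Clause 3: 2 positive.
Total positive literal occurrences = 5.

5


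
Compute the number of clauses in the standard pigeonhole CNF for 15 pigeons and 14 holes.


The PHP encoding has two parts:
1) At-least-one-hole clauses: 15 (one per pigeon, each with 14 literals).
2) At-most-one-pigeon-per-hole clauses: 14 holes * C(15,2) = 14 * 105 = 1470.
Total clauses = 15 + 1470 = 1485.

1485


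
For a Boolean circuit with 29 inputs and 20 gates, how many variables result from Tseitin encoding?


The Tseitin transformation introduces one auxiliary variable per gate.
Total variables = inputs + gates = 29 + 20 = 49.

49


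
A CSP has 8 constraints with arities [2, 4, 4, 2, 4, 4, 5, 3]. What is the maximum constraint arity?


The arities are: 2, 4, 4, 2, 4, 4, 5, 3.
Scan for the maximum value.
Maximum arity = 5.

5


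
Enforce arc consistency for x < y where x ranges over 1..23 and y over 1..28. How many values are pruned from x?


For the constraint x < y, x needs a supporting value in y's domain.
x can be at most 27 (one less than y's maximum).
Valid x values from domain: 23 out of 23.
Pruned = 23 - 23 = 0.

0


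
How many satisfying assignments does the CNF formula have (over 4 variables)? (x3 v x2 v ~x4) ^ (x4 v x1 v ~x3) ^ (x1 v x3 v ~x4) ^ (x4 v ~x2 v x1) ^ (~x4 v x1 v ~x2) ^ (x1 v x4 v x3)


Enumerate all 16 truth assignments over 4 variables.
Test each against every clause.
Satisfying assignments found: 8.

8


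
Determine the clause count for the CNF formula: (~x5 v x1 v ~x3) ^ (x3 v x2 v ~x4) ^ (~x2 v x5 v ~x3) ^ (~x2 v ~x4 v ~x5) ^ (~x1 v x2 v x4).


Each group enclosed in parentheses joined by ^ is one clause.
Counting the conjuncts: 5 clauses.

5


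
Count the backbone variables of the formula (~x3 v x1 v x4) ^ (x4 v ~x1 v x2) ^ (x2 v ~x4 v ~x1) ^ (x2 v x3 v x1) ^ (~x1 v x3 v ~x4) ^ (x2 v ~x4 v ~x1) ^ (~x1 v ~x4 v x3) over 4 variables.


Find all satisfying assignments: 7 model(s).
Check which variables have the same value in every model.
No variable is fixed across all models.
Backbone size = 0.

0


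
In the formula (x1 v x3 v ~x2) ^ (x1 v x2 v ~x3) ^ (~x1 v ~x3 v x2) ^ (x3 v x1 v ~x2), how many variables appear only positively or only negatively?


A pure literal appears in only one polarity across all clauses.
No pure literals found.
Count = 0.

0


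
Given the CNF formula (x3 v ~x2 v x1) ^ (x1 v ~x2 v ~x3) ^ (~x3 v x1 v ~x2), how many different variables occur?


Identify each distinct variable in the formula.
Variables found: x1, x2, x3.
Total distinct variables = 3.

3


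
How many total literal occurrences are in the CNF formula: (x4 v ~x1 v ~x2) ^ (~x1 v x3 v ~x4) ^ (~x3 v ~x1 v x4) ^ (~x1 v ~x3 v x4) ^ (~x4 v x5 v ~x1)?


Clause lengths: 3, 3, 3, 3, 3.
Sum = 3 + 3 + 3 + 3 + 3 = 15.

15


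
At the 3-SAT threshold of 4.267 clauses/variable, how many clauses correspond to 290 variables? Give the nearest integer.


The 3-SAT phase transition occurs at approximately 4.267 clauses per variable.
m = 4.267 * 290 = 1237.43.
Rounded to nearest integer: 1237.

1237


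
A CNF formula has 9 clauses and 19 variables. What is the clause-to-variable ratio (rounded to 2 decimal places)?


Clause-to-variable ratio = clauses / variables.
9 / 19 = 0.47.

0.47


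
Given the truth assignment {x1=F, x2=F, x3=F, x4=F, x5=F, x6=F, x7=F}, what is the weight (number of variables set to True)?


The weight is the number of variables assigned True.
True variables: none.
Weight = 0.

0


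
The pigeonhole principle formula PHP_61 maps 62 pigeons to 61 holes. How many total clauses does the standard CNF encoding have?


The PHP encoding has two parts:
1) At-least-one-hole clauses: 62 (one per pigeon, each with 61 literals).
2) At-most-one-pigeon-per-hole clauses: 61 holes * C(62,2) = 61 * 1891 = 115351.
Total clauses = 62 + 115351 = 115413.

115413


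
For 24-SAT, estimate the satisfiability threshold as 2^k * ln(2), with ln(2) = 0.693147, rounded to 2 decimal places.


Using the asymptotic formula: threshold ~ 2^k * ln(2).
2^24 = 16777216.
16777216 * 0.693147 = 11629076.94.

11629076.94


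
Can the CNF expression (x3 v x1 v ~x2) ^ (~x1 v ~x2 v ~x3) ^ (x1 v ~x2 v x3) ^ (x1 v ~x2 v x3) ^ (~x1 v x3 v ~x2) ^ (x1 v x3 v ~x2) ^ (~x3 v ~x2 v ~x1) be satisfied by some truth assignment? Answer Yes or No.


Check all 8 possible truth assignments.
Number of satisfying assignments found: 5.
The formula is satisfiable.

Yes


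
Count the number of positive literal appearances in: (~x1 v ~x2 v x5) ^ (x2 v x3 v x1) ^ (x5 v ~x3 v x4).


Scan each clause for unnegated literals.
Clause 1: 1 positive; Clause 2: 3 positive; Clause 3: 2 positive.
Total positive literal occurrences = 6.

6


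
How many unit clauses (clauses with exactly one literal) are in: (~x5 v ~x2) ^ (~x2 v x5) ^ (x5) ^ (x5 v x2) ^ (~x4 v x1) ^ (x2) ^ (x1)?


A unit clause contains exactly one literal.
Unit clauses found: (x5), (x2), (x1).
Count = 3.

3


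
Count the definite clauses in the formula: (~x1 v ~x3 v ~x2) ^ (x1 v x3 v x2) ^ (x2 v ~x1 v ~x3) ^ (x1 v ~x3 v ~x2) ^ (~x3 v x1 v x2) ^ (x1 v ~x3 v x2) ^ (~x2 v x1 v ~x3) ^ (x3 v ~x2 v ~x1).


A definite clause has exactly one positive literal.
Clause 1: 0 positive -> not definite
Clause 2: 3 positive -> not definite
Clause 3: 1 positive -> definite
Clause 4: 1 positive -> definite
Clause 5: 2 positive -> not definite
Clause 6: 2 positive -> not definite
Clause 7: 1 positive -> definite
Clause 8: 1 positive -> definite
Definite clause count = 4.

4


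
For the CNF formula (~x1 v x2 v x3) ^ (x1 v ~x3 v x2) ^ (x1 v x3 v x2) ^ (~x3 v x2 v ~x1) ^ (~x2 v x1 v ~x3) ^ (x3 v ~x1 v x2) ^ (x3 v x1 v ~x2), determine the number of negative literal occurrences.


Scan each clause for negated literals.
Clause 1: 1 negative; Clause 2: 1 negative; Clause 3: 0 negative; Clause 4: 2 negative; Clause 5: 2 negative; Clause 6: 1 negative; Clause 7: 1 negative.
Total negative literal occurrences = 8.

8


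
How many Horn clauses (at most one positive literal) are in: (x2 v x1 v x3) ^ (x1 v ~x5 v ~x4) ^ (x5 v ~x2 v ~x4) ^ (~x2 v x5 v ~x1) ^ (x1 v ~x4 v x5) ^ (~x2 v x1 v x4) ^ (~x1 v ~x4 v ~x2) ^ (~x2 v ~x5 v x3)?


A Horn clause has at most one positive literal.
Clause 1: 3 positive lit(s) -> not Horn
Clause 2: 1 positive lit(s) -> Horn
Clause 3: 1 positive lit(s) -> Horn
Clause 4: 1 positive lit(s) -> Horn
Clause 5: 2 positive lit(s) -> not Horn
Clause 6: 2 positive lit(s) -> not Horn
Clause 7: 0 positive lit(s) -> Horn
Clause 8: 1 positive lit(s) -> Horn
Total Horn clauses = 5.

5


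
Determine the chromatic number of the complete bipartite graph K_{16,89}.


K_{16,89} is bipartite by definition: the two parts are independent sets, with every edge crossing between them.
Color all vertices in one part with color 1 and all vertices in the other part with color 2.
Since the graph has at least one edge, one color does not suffice.
Chromatic number = 2.

2


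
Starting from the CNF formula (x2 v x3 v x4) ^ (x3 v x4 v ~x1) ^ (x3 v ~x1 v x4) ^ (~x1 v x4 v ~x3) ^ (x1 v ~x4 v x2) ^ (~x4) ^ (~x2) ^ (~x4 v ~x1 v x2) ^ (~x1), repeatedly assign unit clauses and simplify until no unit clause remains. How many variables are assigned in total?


Unit propagation repeatedly assigns the literal in any unit clause, then simplifies.
Assignments in order: x4 = F, x2 = F, x3 = T, x1 = F.
No further unit clauses remain.
Total variables assigned = 4.

4


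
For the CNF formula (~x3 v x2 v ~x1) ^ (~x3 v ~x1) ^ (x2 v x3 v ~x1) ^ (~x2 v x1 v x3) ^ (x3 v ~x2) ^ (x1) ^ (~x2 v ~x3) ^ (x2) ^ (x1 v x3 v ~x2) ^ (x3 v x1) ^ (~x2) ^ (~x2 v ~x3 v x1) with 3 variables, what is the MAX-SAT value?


Enumerate all 8 truth assignments.
For each, count how many of the 12 clauses are satisfied.
The formula is not fully satisfiable, so the maximum is below 12.
Maximum simultaneously satisfiable clauses = 10.

10


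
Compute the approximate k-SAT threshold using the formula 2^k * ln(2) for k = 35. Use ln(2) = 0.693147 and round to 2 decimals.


Using the asymptotic formula: threshold ~ 2^k * ln(2).
2^35 = 34359738368.
34359738368 * 0.693147 = 23816349570.56.

23816349570.56


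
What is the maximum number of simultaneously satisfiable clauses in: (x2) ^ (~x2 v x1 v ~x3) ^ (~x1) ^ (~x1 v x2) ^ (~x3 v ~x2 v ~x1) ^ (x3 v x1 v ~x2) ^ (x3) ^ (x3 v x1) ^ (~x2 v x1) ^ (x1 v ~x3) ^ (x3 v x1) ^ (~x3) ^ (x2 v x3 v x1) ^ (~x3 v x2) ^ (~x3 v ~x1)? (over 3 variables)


Enumerate all 8 truth assignments.
For each, count how many of the 15 clauses are satisfied.
The formula is not fully satisfiable, so the maximum is below 15.
Maximum simultaneously satisfiable clauses = 13.

13


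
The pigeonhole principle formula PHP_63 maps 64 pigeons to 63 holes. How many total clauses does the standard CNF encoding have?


The PHP encoding has two parts:
1) At-least-one-hole clauses: 64 (one per pigeon, each with 63 literals).
2) At-most-one-pigeon-per-hole clauses: 63 holes * C(64,2) = 63 * 2016 = 127008.
Total clauses = 64 + 127008 = 127072.

127072


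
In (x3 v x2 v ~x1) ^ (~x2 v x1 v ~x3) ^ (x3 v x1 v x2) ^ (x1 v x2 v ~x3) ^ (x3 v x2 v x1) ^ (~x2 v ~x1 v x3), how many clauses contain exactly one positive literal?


A definite clause has exactly one positive literal.
Clause 1: 2 positive -> not definite
Clause 2: 1 positive -> definite
Clause 3: 3 positive -> not definite
Clause 4: 2 positive -> not definite
Clause 5: 3 positive -> not definite
Clause 6: 1 positive -> definite
Definite clause count = 2.

2


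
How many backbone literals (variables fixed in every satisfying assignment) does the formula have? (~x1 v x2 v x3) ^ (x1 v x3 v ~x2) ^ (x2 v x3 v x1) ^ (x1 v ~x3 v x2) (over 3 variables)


Find all satisfying assignments: 4 model(s).
Check which variables have the same value in every model.
No variable is fixed across all models.
Backbone size = 0.

0


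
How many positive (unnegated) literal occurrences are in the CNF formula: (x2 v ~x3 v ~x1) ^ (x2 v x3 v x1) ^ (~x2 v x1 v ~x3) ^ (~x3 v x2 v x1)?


Scan each clause for unnegated literals.
Clause 1: 1 positive; Clause 2: 3 positive; Clause 3: 1 positive; Clause 4: 2 positive.
Total positive literal occurrences = 7.

7


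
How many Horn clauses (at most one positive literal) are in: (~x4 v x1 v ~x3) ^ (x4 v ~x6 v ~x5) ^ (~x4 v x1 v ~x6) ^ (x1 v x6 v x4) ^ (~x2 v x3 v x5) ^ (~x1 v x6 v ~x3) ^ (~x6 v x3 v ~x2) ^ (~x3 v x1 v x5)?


A Horn clause has at most one positive literal.
Clause 1: 1 positive lit(s) -> Horn
Clause 2: 1 positive lit(s) -> Horn
Clause 3: 1 positive lit(s) -> Horn
Clause 4: 3 positive lit(s) -> not Horn
Clause 5: 2 positive lit(s) -> not Horn
Clause 6: 1 positive lit(s) -> Horn
Clause 7: 1 positive lit(s) -> Horn
Clause 8: 2 positive lit(s) -> not Horn
Total Horn clauses = 5.

5


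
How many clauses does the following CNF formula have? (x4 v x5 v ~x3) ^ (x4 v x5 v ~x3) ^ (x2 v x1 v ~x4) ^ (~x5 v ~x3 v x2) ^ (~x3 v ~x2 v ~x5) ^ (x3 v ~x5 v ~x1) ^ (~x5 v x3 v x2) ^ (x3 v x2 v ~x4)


Each group enclosed in parentheses joined by ^ is one clause.
Counting the conjuncts: 8 clauses.

8


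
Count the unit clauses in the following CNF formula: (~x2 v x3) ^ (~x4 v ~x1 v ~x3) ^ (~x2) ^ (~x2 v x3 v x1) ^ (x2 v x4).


A unit clause contains exactly one literal.
Unit clauses found: (~x2).
Count = 1.

1


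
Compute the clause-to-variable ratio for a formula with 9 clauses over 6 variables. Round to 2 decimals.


Clause-to-variable ratio = clauses / variables.
9 / 6 = 1.5.

1.5


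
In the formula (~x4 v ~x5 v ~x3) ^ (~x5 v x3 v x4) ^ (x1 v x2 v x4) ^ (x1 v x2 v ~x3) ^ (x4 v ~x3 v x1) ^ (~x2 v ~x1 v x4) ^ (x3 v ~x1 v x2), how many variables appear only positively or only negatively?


A pure literal appears in only one polarity across all clauses.
Pure literals: x5 (negative only).
Count = 1.

1
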